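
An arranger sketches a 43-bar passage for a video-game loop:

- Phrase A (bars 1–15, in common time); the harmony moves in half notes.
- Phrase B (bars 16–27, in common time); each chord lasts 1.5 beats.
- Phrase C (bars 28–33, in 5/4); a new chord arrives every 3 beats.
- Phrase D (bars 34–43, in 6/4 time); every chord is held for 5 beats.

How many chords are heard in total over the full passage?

84 chords

A has 60 beats and chords last 2 each, so 30 chords.
B has 48 beats and chords last 1.5 each, so 32 chords.
C has 30 beats and chords last 3 each, so 10 chords.
D has 60 beats and chords last 5 each, so 12 chords.
Total: 30 + 32 + 10 + 12 = 84.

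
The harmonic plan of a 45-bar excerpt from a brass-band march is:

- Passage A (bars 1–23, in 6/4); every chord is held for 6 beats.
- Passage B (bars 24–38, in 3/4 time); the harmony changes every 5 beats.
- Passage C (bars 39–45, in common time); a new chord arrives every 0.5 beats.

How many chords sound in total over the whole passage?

88 chords

A has 138 beats and chords last 6 each, so 23 chords.
B has 45 beats and chords last 5 each, so 9 chords.
C has 28 beats and chords last 0.5 each, so 56 chords.
Total: 23 + 9 + 56 = 88.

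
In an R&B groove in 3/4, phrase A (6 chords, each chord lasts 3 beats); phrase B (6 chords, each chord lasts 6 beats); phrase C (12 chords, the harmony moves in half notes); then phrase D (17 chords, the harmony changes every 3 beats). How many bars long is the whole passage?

43 bars

A: 6 × 3 = 18 beats = 6 bars.
B: 6 × 6 = 36 beats = 12 bars.
C: 12 × 2 = 24 beats = 8 bars.
D: 17 × 3 = 51 beats = 17 bars.
Total: 6 + 12 + 8 + 17 = 43 bars.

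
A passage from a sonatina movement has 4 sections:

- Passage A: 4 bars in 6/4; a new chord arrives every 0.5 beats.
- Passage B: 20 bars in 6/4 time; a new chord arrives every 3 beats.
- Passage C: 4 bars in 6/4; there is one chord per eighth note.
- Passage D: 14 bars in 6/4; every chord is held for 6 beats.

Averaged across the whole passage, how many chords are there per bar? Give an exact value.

25/7 chords per bar

A: 4 × 6 = 24 beats ÷ 0.5 = 48 chords.
B: 20 × 6 = 120 beats ÷ 3 = 40 chords.
C: 4 × 6 = 24 beats ÷ 0.5 = 48 chords.
D: 14 × 6 = 84 beats ÷ 6 = 14 chords.
Overall: 150 chords over 42 bars → 150/42 = 25/7 chords per bar.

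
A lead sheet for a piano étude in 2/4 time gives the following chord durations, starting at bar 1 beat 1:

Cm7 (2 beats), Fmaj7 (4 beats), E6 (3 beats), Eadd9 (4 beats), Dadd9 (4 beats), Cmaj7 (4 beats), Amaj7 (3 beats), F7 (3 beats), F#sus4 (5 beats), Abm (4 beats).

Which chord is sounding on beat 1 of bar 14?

F7

Beat 1 of bar 14 is beat (14−1)×2 + 1 = 27 overall.
Running totals: Cm7 ends at 2, Fmaj7 ends at 6, E6 ends at 9, Eadd9 ends at 13, Dadd9 ends at 17, Cmaj7 ends at 21, Amaj7 ends at 24, F7 ends at 27.
Beat 27 falls within F7.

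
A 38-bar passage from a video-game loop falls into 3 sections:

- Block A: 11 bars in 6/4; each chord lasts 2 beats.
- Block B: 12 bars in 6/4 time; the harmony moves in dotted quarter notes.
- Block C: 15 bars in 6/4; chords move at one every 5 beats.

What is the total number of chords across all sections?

99 chords

A: 11 bars × 6 beats = 66 beats; 2 beats/chord → 33 chords.
B: 12 bars × 6 beats = 72 beats; 1.5 beats/chord → 48 chords.
C: 15 bars × 6 beats = 90 beats; 5 beats/chord → 18 chords.
Total: 33 + 48 + 18 = 99.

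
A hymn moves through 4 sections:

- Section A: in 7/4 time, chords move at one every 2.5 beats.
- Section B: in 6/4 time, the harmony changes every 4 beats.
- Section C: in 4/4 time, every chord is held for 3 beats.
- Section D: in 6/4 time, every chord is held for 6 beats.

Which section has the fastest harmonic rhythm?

A: 7 beats/bar ÷ 2.5 beats/chord = 2.8 chords/bar.
B: 6 beats/bar ÷ 4 beats/chord = 1.5 chords/bar.
C: 4 beats/bar ÷ 3 beats/chord = 4/3 chords/bar.
D: 6 beats/bar ÷ 6 beats/chord = 1 chord/bar.
Fastest is A at 2.8 chords/bar.

Section A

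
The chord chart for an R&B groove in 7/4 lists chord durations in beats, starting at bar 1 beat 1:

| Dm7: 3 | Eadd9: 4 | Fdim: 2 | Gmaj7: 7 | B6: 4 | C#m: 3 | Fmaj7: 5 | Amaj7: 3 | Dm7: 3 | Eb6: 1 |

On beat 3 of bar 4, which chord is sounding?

Fmaj7

Beat 3 of bar 4 is beat (4−1)×7 + 3 = 24 overall.
Running totals: Dm7 ends at 3, Eadd9 ends at 7, Fdim ends at 9, Gmaj7 ends at 16, B6 ends at 20, C#m ends at 23, Fmaj7 ends at 28.
Beat 24 falls within Fmaj7.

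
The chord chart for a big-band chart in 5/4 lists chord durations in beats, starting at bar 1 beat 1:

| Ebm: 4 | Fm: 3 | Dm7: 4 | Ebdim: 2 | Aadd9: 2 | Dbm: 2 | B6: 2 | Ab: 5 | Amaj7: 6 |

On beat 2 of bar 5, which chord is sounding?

Beat 2 of bar 5 is beat (5−1)×5 + 2 = 22 overall.
Running totals: Ebm ends at 4, Fm ends at 7, Dm7 ends at 11, Ebdim ends at 13, Aadd9 ends at 15, Dbm ends at 17, B6 ends at 19, Ab ends at 24.
Beat 22 falls within Ab.

Ab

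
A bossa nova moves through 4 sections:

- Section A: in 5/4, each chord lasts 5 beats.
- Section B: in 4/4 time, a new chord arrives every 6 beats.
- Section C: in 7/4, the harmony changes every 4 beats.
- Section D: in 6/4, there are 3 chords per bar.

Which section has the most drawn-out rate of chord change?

A: 5 beats/bar ÷ 5 beats/chord = 1 chord/bar.
B: 4 beats/bar ÷ 6 beats/chord = 2/3 chords/bar.
C: 7 beats/bar ÷ 4 beats/chord = 1.75 chords/bar.
D: 6 beats/bar ÷ 2 beats/chord = 3 chords/bar.
Slowest is B at 2/3 chords/bar.

Section B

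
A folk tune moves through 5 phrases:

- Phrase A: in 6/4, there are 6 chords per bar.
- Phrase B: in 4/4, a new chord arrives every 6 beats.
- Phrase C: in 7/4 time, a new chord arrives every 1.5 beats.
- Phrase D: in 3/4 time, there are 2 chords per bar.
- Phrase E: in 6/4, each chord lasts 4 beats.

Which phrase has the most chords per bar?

Phrase A

A: each chord is 1 beat in 6/4, so 6 per bar.
B: each chord is 6 beats in 4/4, so 2/3 per bar.
C: each chord is 1.5 beats in 7/4, so 14/3 per bar.
D: each chord is 1.5 beats in 3/4, so 2 per bar.
E: each chord is 4 beats in 6/4, so 1.5 per bar.
Fastest is A at 6 chords/bar.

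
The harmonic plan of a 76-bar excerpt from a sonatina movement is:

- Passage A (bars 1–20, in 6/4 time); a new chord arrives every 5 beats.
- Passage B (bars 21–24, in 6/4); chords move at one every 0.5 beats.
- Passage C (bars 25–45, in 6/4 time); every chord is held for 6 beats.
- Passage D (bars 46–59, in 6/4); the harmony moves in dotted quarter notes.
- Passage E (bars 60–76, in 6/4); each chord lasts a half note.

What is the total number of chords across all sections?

200 chords

A: 20·6 = 120 beats, 120/5 = 24 chords.
B: 4·6 = 24 beats, 24/0.5 = 48 chords.
C: 21·6 = 126 beats, 126/6 = 21 chords.
D: 14·6 = 84 beats, 84/1.5 = 56 chords.
E: 17·6 = 102 beats, 102/2 = 51 chords.
Total: 24 + 48 + 21 + 56 + 51 = 200.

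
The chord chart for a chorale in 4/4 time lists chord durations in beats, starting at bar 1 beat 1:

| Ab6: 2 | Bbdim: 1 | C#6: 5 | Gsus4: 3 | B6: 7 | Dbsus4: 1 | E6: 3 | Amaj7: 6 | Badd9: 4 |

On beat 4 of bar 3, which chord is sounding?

Beat 4 of bar 3 is beat (3−1)×4 + 4 = 12 overall.
Running totals: Ab6 ends at 2, Bbdim ends at 3, C#6 ends at 8, Gsus4 ends at 11, B6 ends at 18.
Beat 12 falls within B6.

B6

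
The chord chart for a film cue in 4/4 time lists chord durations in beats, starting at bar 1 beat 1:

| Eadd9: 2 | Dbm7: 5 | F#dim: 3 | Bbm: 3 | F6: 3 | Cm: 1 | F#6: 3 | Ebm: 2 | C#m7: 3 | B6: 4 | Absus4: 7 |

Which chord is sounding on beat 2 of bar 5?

F#6

Beat 2 of bar 5 is beat (5−1)×4 + 2 = 18 overall.
Running totals: Eadd9 ends at 2, Dbm7 ends at 7, F#dim ends at 10, Bbm ends at 13, F6 ends at 16, Cm ends at 17, F#6 ends at 20.
Beat 18 falls within F#6.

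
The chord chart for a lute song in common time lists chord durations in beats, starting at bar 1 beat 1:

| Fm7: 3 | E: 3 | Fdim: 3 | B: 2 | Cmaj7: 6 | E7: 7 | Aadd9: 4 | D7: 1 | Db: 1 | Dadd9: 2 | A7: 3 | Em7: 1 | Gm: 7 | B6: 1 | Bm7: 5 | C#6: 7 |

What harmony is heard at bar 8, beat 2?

Beat 2 of bar 8 is beat (8−1)×4 + 2 = 30 overall.
Running totals: Fm7 ends at 3, E ends at 6, Fdim ends at 9, B ends at 11, Cmaj7 ends at 17, E7 ends at 24, Aadd9 ends at 28, D7 ends at 29, Db ends at 30.
Beat 30 falls within Db.

Db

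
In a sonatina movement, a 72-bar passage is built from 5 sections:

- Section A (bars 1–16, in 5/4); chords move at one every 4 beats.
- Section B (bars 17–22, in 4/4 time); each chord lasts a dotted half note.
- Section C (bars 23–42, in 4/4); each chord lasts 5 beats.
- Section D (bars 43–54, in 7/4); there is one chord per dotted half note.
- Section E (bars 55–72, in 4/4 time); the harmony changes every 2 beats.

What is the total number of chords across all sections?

A: 16 bars × 5 beats = 80 beats; 4 beats/chord → 20 chords.
B: 6 bars × 4 beats = 24 beats; 3 beats/chord → 8 chords.
C: 20 bars × 4 beats = 80 beats; 5 beats/chord → 16 chords.
D: 12 bars × 7 beats = 84 beats; 3 beats/chord → 28 chords.
E: 18 bars × 4 beats = 72 beats; 2 beats/chord → 36 chords.
Total: 20 + 8 + 16 + 28 + 36 = 108.

108 chords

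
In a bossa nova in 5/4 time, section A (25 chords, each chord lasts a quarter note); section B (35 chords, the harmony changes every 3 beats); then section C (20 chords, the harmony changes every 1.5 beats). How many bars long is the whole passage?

A: 25 × 1 = 25 beats = 5 bars.
B: 35 × 3 = 105 beats = 21 bars.
C: 20 × 1.5 = 30 beats = 6 bars.
Total: 5 + 21 + 6 = 32 bars.

32 bars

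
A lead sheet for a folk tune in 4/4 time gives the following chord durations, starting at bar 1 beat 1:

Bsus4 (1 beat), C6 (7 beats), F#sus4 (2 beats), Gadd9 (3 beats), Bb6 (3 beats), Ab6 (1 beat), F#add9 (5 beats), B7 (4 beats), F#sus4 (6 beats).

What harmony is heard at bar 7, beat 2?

Beat 2 of bar 7 is beat (7−1)×4 + 2 = 26 overall.
Running totals: Bsus4 ends at 1, C6 ends at 8, F#sus4 ends at 10, Gadd9 ends at 13, Bb6 ends at 16, Ab6 ends at 17, F#add9 ends at 22, B7 ends at 26.
Beat 26 falls within B7.

B7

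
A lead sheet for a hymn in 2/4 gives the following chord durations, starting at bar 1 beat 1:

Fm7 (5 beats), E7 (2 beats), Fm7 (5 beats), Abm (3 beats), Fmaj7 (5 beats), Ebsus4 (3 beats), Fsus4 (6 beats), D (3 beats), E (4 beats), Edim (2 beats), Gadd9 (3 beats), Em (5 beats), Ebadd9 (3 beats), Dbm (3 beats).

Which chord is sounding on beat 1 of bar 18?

E

Beat 1 of bar 18 is beat (18−1)×2 + 1 = 35 overall.
Running totals: Fm7 ends at 5, E7 ends at 7, Fm7 ends at 12, Abm ends at 15, Fmaj7 ends at 20, Ebsus4 ends at 23, Fsus4 ends at 29, D ends at 32, E ends at 36.
Beat 35 falls within E.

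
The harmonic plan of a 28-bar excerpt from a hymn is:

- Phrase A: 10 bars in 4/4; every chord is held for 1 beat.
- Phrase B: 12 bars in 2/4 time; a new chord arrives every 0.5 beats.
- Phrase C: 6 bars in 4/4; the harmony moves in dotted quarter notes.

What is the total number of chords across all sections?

A has 40 beats and chords last 1 each, so 40 chords.
B has 24 beats and chords last 0.5 each, so 48 chords.
C has 24 beats and chords last 1.5 each, so 16 chords.
Total: 40 + 48 + 16 = 104.

104 chords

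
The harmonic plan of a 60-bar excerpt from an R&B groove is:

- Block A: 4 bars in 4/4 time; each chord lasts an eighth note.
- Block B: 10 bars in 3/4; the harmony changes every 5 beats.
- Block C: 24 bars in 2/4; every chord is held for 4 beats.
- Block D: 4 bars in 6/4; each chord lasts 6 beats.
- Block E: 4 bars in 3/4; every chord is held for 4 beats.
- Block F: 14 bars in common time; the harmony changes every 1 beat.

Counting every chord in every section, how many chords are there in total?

A: 4·4 = 16 beats, 16/0.5 = 32 chords.
B: 10·3 = 30 beats, 30/5 = 6 chords.
C: 24·2 = 48 beats, 48/4 = 12 chords.
D: 4·6 = 24 beats, 24/6 = 4 chords.
E: 4·3 = 12 beats, 12/4 = 3 chords.
F: 14·4 = 56 beats, 56/1 = 56 chords.
Total: 32 + 6 + 12 + 4 + 3 + 56 = 113.

113 chords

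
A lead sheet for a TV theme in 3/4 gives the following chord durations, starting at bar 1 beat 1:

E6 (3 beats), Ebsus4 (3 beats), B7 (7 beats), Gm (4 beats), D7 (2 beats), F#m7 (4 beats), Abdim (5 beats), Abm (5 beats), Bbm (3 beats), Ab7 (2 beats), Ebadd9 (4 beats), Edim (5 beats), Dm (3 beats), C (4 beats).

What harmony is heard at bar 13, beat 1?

Ab7

Beat 1 of bar 13 is beat (13−1)×3 + 1 = 37 overall.
Running totals: E6 ends at 3, Ebsus4 ends at 6, B7 ends at 13, Gm ends at 17, D7 ends at 19, F#m7 ends at 23, Abdim ends at 28, Abm ends at 33, Bbm ends at 36, Ab7 ends at 38.
Beat 37 falls within Ab7.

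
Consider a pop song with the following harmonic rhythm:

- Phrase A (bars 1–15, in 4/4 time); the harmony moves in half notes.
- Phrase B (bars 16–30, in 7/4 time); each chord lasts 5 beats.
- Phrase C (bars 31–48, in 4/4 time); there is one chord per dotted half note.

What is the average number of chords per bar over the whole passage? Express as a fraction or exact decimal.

25/16 chords per bar

A: 15 × 4 = 60 beats ÷ 2 = 30 chords.
B: 15 × 7 = 105 beats ÷ 5 = 21 chords.
C: 18 × 4 = 72 beats ÷ 3 = 24 chords.
Overall: 75 chords over 48 bars → 75/48 = 25/16 chords per bar.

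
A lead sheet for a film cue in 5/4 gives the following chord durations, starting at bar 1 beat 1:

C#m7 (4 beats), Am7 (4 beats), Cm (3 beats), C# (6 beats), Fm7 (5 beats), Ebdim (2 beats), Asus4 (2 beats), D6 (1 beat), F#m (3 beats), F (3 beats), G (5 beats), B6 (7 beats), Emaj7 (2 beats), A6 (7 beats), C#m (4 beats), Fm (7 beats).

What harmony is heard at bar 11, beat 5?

Beat 5 of bar 11 is beat (11−1)×5 + 5 = 55 overall.
Running totals: C#m7 ends at 4, Am7 ends at 8, Cm ends at 11, C# ends at 17, Fm7 ends at 22, Ebdim ends at 24, Asus4 ends at 26, D6 ends at 27, F#m ends at 30, F ends at 33, G ends at 38, B6 ends at 45, Emaj7 ends at 47, A6 ends at 54, C#m ends at 58.
Beat 55 falls within C#m.

C#m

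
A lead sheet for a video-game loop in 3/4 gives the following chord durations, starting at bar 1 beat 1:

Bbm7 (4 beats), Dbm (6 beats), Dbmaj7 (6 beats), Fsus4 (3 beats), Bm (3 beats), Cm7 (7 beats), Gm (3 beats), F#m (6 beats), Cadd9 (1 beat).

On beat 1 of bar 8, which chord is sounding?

Bm

Beat 1 of bar 8 is beat (8−1)×3 + 1 = 22 overall.
Running totals: Bbm7 ends at 4, Dbm ends at 10, Dbmaj7 ends at 16, Fsus4 ends at 19, Bm ends at 22.
Beat 22 falls within Bm.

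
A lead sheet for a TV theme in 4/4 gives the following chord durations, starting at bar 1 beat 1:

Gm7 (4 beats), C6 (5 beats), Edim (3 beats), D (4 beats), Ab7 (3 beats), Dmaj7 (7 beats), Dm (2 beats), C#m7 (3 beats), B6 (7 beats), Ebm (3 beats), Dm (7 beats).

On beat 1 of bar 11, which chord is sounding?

Ebm

Beat 1 of bar 11 is beat (11−1)×4 + 1 = 41 overall.
Running totals: Gm7 ends at 4, C6 ends at 9, Edim ends at 12, D ends at 16, Ab7 ends at 19, Dmaj7 ends at 26, Dm ends at 28, C#m7 ends at 31, B6 ends at 38, Ebm ends at 41.
Beat 41 falls within Ebm.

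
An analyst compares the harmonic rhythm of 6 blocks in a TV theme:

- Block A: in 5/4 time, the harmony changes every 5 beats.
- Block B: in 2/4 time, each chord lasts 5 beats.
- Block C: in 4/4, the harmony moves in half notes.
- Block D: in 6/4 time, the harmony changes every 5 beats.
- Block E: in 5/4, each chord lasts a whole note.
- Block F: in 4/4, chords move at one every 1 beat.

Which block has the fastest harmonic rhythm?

A: each chord is 5 beats in 5/4, so 1 per bar.
B: each chord is 5 beats in 2/4, so 0.4 per bar.
C: each chord is 2 beats in 4/4, so 2 per bar.
D: each chord is 5 beats in 6/4, so 1.2 per bar.
E: each chord is 4 beats in 5/4, so 1.25 per bar.
F: each chord is 1 beat in 4/4, so 4 per bar.
Fastest is F at 4 chords/bar.

Block F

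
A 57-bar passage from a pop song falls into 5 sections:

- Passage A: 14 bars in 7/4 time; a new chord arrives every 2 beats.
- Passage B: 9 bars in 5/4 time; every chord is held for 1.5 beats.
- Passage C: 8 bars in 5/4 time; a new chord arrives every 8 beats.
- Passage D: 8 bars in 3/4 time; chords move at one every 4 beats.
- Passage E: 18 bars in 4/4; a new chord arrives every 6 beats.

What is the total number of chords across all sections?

102 chords

A: 14·7 = 98 beats, 98/2 = 49 chords.
B: 9·5 = 45 beats, 45/1.5 = 30 chords.
C: 8·5 = 40 beats, 40/8 = 5 chords.
D: 8·3 = 24 beats, 24/4 = 6 chords.
E: 18·4 = 72 beats, 72/6 = 12 chords.
Total: 49 + 30 + 5 + 6 + 12 = 102.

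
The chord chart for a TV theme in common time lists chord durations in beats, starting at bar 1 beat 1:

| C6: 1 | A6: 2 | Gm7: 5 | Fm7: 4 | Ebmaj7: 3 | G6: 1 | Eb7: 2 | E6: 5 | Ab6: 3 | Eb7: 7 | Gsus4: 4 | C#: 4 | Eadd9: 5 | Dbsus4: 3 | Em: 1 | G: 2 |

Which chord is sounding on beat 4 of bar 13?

G

Beat 4 of bar 13 is beat (13−1)×4 + 4 = 52 overall.
Running totals: C6 ends at 1, A6 ends at 3, Gm7 ends at 8, Fm7 ends at 12, Ebmaj7 ends at 15, G6 ends at 16, Eb7 ends at 18, E6 ends at 23, Ab6 ends at 26, Eb7 ends at 33, Gsus4 ends at 37, C# ends at 41, Eadd9 ends at 46, Dbsus4 ends at 49, Em ends at 50, G ends at 52.
Beat 52 falls within G.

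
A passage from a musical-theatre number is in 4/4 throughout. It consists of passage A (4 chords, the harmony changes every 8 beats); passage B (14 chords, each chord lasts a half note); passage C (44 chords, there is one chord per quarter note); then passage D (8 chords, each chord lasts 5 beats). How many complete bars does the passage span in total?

36 bars

A: 4 × 8 = 32 beats = 8 bars.
B: 14 × 2 = 28 beats = 7 bars.
C: 44 × 1 = 44 beats = 11 bars.
D: 8 × 5 = 40 beats = 10 bars.
Total: 8 + 7 + 11 + 10 = 36 bars.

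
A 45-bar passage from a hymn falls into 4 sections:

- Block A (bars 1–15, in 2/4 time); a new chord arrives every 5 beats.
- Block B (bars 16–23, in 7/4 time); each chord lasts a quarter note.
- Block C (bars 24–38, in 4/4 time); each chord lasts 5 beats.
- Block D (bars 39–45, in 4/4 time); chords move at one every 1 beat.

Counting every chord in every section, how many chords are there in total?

A: 15 bars × 2 beats = 30 beats; 5 beats/chord → 6 chords.
B: 8 bars × 7 beats = 56 beats; 1 beat/chord → 56 chords.
C: 15 bars × 4 beats = 60 beats; 5 beats/chord → 12 chords.
D: 7 bars × 4 beats = 28 beats; 1 beat/chord → 28 chords.
Total: 6 + 56 + 12 + 28 = 102.

102 chords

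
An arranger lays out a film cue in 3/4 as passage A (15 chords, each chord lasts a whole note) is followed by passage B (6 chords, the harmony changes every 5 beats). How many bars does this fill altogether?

30 bars

A: 15 × 4 = 60 beats = 20 bars.
B: 6 × 5 = 30 beats = 10 bars.
Total: 20 + 10 = 30 bars.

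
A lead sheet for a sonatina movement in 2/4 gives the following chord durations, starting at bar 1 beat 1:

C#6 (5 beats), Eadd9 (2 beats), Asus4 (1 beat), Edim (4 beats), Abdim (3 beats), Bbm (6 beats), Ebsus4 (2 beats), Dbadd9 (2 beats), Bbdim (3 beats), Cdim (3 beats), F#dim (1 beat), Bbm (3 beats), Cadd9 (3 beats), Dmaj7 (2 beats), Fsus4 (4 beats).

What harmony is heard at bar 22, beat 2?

Beat 2 of bar 22 is beat (22−1)×2 + 2 = 44 overall.
Running totals: C#6 ends at 5, Eadd9 ends at 7, Asus4 ends at 8, Edim ends at 12, Abdim ends at 15, Bbm ends at 21, Ebsus4 ends at 23, Dbadd9 ends at 25, Bbdim ends at 28, Cdim ends at 31, F#dim ends at 32, Bbm ends at 35, Cadd9 ends at 38, Dmaj7 ends at 40, Fsus4 ends at 44.
Beat 44 falls within Fsus4.

Fsus4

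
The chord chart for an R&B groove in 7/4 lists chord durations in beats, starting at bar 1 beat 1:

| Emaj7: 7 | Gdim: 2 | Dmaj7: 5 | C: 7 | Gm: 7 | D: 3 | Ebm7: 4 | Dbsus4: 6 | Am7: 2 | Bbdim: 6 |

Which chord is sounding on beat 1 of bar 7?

Am7

Beat 1 of bar 7 is beat (7−1)×7 + 1 = 43 overall.
Running totals: Emaj7 ends at 7, Gdim ends at 9, Dmaj7 ends at 14, C ends at 21, Gm ends at 28, D ends at 31, Ebm7 ends at 35, Dbsus4 ends at 41, Am7 ends at 43.
Beat 43 falls within Am7.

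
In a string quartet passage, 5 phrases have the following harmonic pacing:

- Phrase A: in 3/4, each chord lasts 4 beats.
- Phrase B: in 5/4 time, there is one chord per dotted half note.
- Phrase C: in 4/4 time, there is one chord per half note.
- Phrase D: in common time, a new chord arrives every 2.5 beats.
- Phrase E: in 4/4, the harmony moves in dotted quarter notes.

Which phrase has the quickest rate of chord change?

Phrase E

A: each chord is 4 beats in 3/4, so 0.75 per bar.
B: each chord is 3 beats in 5/4, so 5/3 per bar.
C: each chord is 2 beats in 4/4, so 2 per bar.
D: each chord is 2.5 beats in 4/4, so 1.6 per bar.
E: each chord is 1.5 beats in 4/4, so 8/3 per bar.
Fastest is E at 8/3 chords/bar.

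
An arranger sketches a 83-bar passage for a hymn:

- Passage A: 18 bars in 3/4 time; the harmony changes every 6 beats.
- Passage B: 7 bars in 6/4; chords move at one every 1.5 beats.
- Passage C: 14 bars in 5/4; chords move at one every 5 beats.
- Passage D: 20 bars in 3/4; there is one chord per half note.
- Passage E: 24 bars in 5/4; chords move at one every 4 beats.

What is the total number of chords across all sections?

111 chords

A: 18·3 = 54 beats, 54/6 = 9 chords.
B: 7·6 = 42 beats, 42/1.5 = 28 chords.
C: 14·5 = 70 beats, 70/5 = 14 chords.
D: 20·3 = 60 beats, 60/2 = 30 chords.
E: 24·5 = 120 beats, 120/4 = 30 chords.
Total: 9 + 28 + 14 + 30 + 30 = 111.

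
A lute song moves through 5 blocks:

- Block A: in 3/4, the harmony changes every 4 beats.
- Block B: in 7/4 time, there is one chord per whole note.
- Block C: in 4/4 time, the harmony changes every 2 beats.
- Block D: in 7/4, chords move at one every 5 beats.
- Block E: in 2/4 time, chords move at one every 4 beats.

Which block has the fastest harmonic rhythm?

Block C

A: each chord is 4 beats in 3/4, so 0.75 per bar.
B: each chord is 4 beats in 7/4, so 1.75 per bar.
C: each chord is 2 beats in 4/4, so 2 per bar.
D: each chord is 5 beats in 7/4, so 1.4 per bar.
E: each chord is 4 beats in 2/4, so 0.5 per bar.
Fastest is C at 2 chords/bar.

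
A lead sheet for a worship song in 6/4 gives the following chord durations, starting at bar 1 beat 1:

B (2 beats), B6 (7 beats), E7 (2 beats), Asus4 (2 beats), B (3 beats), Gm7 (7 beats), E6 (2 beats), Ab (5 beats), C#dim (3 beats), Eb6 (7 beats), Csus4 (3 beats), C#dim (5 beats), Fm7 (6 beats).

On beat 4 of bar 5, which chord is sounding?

Beat 4 of bar 5 is beat (5−1)×6 + 4 = 28 overall.
Running totals: B ends at 2, B6 ends at 9, E7 ends at 11, Asus4 ends at 13, B ends at 16, Gm7 ends at 23, E6 ends at 25, Ab ends at 30.
Beat 28 falls within Ab.

Ab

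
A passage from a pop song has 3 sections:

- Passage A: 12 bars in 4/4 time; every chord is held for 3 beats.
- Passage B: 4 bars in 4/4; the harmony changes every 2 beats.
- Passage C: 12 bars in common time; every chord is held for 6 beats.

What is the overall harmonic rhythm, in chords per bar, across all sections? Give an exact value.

8/7 chords per bar

A: 12 bars of 4 beats is 48 beats; at 3 beats each that's 16 chords.
B: 4 bars of 4 beats is 16 beats; at 2 beats each that's 8 chords.
C: 12 bars of 4 beats is 48 beats; at 6 beats each that's 8 chords.
Overall: 32 chords over 28 bars → 32/28 = 8/7 chords per bar.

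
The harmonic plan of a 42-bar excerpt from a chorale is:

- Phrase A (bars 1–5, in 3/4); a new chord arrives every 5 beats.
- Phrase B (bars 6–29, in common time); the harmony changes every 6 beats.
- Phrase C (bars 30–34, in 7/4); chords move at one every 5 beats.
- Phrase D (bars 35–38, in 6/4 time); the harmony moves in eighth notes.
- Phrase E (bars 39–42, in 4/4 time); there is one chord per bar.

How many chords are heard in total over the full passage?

A: 5 bars × 3 beats = 15 beats; 5 beats/chord → 3 chords.
B: 24 bars × 4 beats = 96 beats; 6 beats/chord → 16 chords.
C: 5 bars × 7 beats = 35 beats; 5 beats/chord → 7 chords.
D: 4 bars × 6 beats = 24 beats; 0.5 beats/chord → 48 chords.
E: 4 bars × 4 beats = 16 beats; 4 beats/chord → 4 chords.
Total: 3 + 16 + 7 + 48 + 4 = 78.

78 chords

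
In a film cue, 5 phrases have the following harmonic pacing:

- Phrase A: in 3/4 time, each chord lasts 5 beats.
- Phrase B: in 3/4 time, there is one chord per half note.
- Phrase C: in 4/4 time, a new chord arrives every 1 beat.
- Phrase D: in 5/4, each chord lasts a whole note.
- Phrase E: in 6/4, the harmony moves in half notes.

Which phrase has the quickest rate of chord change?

A: each chord is 5 beats in 3/4, so 0.6 per bar.
B: each chord is 2 beats in 3/4, so 1.5 per bar.
C: each chord is 1 beat in 4/4, so 4 per bar.
D: each chord is 4 beats in 5/4, so 1.25 per bar.
E: each chord is 2 beats in 6/4, so 3 per bar.
Fastest is C at 4 chords/bar.

Phrase C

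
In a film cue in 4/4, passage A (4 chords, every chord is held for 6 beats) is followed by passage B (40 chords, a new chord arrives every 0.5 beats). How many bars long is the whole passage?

11 bars

A: 4 × 6 = 24 beats = 6 bars.
B: 40 × 0.5 = 20 beats = 5 bars.
Total: 6 + 5 = 11 bars.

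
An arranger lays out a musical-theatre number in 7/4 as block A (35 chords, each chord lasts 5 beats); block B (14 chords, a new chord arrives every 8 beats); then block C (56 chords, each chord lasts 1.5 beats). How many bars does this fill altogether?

53 bars

A: 35 × 5 = 175 beats = 25 bars.
B: 14 × 8 = 112 beats = 16 bars.
C: 56 × 1.5 = 84 beats = 12 bars.
Total: 25 + 16 + 12 = 53 bars.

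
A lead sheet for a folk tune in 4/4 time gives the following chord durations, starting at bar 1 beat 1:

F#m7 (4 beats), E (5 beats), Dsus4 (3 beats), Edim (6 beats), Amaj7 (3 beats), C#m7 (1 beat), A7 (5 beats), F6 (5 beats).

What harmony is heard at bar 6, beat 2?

Beat 2 of bar 6 is beat (6−1)×4 + 2 = 22 overall.
Running totals: F#m7 ends at 4, E ends at 9, Dsus4 ends at 12, Edim ends at 18, Amaj7 ends at 21, C#m7 ends at 22.
Beat 22 falls within C#m7.

C#m7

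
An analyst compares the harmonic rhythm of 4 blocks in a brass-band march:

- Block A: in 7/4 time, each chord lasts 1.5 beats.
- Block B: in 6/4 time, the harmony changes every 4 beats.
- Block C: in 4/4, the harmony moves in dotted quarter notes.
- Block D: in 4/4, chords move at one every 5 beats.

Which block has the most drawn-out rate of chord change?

A: each chord is 1.5 beats in 7/4, so 14/3 per bar.
B: each chord is 4 beats in 6/4, so 1.5 per bar.
C: each chord is 1.5 beats in 4/4, so 8/3 per bar.
D: each chord is 5 beats in 4/4, so 0.8 per bar.
Slowest is D at 0.8 chords/bar.

Block D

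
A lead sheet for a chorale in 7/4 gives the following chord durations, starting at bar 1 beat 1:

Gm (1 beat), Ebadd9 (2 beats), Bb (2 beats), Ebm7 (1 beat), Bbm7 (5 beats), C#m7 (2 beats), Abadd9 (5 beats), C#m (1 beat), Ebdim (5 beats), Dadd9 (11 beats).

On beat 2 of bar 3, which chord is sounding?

Beat 2 of bar 3 is beat (3−1)×7 + 2 = 16 overall.
Running totals: Gm ends at 1, Ebadd9 ends at 3, Bb ends at 5, Ebm7 ends at 6, Bbm7 ends at 11, C#m7 ends at 13, Abadd9 ends at 18.
Beat 16 falls within Abadd9.

Abadd9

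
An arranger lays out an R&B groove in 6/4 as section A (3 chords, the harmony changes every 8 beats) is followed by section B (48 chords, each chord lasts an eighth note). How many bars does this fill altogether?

8 bars

A: 3 × 8 = 24 beats = 4 bars.
B: 48 × 0.5 = 24 beats = 4 bars.
Total: 4 + 4 = 8 bars.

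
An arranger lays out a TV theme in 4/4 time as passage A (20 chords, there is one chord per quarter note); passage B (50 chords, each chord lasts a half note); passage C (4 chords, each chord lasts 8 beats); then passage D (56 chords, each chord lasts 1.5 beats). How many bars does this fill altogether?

A: 20 × 1 = 20 beats = 5 bars.
B: 50 × 2 = 100 beats = 25 bars.
C: 4 × 8 = 32 beats = 8 bars.
D: 56 × 1.5 = 84 beats = 21 bars.
Total: 5 + 25 + 8 + 21 = 59 bars.

59 bars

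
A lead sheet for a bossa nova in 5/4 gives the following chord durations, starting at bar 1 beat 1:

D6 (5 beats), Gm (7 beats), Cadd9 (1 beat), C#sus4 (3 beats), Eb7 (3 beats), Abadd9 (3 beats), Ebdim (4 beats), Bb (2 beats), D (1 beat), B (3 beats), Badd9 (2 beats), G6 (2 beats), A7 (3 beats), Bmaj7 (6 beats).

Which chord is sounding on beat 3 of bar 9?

Beat 3 of bar 9 is beat (9−1)×5 + 3 = 43 overall.
Running totals: D6 ends at 5, Gm ends at 12, Cadd9 ends at 13, C#sus4 ends at 16, Eb7 ends at 19, Abadd9 ends at 22, Ebdim ends at 26, Bb ends at 28, D ends at 29, B ends at 32, Badd9 ends at 34, G6 ends at 36, A7 ends at 39, Bmaj7 ends at 45.
Beat 43 falls within Bmaj7.

Bmaj7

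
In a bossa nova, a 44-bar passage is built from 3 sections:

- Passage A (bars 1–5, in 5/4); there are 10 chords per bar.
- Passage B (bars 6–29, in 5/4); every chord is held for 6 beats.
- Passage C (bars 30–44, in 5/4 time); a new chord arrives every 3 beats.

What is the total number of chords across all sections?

A: 5·5 = 25 beats, 25/0.5 = 50 chords.
B: 24·5 = 120 beats, 120/6 = 20 chords.
C: 15·5 = 75 beats, 75/3 = 25 chords.
Total: 50 + 20 + 25 = 95.

95 chords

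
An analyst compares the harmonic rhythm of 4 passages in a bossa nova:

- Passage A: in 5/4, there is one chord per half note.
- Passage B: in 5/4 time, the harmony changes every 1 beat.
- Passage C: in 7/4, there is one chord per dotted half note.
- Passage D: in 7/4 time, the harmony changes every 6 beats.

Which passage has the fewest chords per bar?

A: 5/2 = 2.5 chords/bar.
B: 5/1 = 5 chords/bar.
C: 7/3 = 7/3 chords/bar.
D: 7/6 = 7/6 chords/bar.
Slowest is D at 7/6 chords/bar.

Passage D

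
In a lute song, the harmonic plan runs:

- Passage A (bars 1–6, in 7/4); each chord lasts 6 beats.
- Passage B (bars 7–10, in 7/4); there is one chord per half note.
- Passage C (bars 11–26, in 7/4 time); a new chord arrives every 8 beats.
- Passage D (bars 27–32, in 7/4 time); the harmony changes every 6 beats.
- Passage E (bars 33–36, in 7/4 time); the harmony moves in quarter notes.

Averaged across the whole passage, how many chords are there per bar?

A: 6 × 7 = 42 beats ÷ 6 = 7 chords.
B: 4 × 7 = 28 beats ÷ 2 = 14 chords.
C: 16 × 7 = 112 beats ÷ 8 = 14 chords.
D: 6 × 7 = 42 beats ÷ 6 = 7 chords.
E: 4 × 7 = 28 beats ÷ 1 = 28 chords.
Overall: 70 chords over 36 bars → 70/36 = 35/18 chords per bar.

35/18 chords per bar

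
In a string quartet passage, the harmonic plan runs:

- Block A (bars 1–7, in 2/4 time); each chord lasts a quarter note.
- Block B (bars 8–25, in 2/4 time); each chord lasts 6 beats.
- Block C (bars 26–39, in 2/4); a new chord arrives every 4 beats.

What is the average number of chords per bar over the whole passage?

A: 7 × 2 = 14 beats ÷ 1 = 14 chords.
B: 18 × 2 = 36 beats ÷ 6 = 6 chords.
C: 14 × 2 = 28 beats ÷ 4 = 7 chords.
Overall: 27 chords over 39 bars → 27/39 = 9/13 chords per bar.

9/13 chords per bar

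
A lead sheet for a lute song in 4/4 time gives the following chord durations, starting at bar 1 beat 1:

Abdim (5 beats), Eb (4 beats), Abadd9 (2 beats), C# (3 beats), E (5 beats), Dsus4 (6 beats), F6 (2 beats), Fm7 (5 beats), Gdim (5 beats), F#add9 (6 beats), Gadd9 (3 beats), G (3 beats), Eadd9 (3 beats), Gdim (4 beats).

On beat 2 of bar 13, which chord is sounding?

Eadd9

Beat 2 of bar 13 is beat (13−1)×4 + 2 = 50 overall.
Running totals: Abdim ends at 5, Eb ends at 9, Abadd9 ends at 11, C# ends at 14, E ends at 19, Dsus4 ends at 25, F6 ends at 27, Fm7 ends at 32, Gdim ends at 37, F#add9 ends at 43, Gadd9 ends at 46, G ends at 49, Eadd9 ends at 52.
Beat 50 falls within Eadd9.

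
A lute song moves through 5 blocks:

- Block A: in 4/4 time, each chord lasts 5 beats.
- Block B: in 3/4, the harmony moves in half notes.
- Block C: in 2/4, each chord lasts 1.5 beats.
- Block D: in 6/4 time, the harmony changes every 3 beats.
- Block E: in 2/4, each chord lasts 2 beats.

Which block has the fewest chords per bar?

Block A

A: each chord is 5 beats in 4/4, so 0.8 per bar.
B: each chord is 2 beats in 3/4, so 1.5 per bar.
C: each chord is 1.5 beats in 2/4, so 4/3 per bar.
D: each chord is 3 beats in 6/4, so 2 per bar.
E: each chord is 2 beats in 2/4, so 1 per bar.
Slowest is A at 0.8 chords/bar.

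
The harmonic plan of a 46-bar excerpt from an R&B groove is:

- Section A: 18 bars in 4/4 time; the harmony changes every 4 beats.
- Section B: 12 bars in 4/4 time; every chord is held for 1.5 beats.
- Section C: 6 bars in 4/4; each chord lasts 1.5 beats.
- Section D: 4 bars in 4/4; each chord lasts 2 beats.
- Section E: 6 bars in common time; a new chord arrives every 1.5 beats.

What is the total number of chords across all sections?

A has 72 beats and chords last 4 each, so 18 chords.
B has 48 beats and chords last 1.5 each, so 32 chords.
C has 24 beats and chords last 1.5 each, so 16 chords.
D has 16 beats and chords last 2 each, so 8 chords.
E has 24 beats and chords last 1.5 each, so 16 chords.
Total: 18 + 32 + 16 + 8 + 16 = 90.

90 chords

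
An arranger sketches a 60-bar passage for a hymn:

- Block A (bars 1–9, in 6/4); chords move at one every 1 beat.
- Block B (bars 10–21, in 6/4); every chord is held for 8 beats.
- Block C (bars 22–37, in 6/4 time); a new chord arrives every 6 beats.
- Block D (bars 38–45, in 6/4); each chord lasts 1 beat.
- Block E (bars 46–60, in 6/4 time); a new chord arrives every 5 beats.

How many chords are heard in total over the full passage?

145 chords

A has 54 beats and chords last 1 each, so 54 chords.
B has 72 beats and chords last 8 each, so 9 chords.
C has 96 beats and chords last 6 each, so 16 chords.
D has 48 beats and chords last 1 each, so 48 chords.
E has 90 beats and chords last 5 each, so 18 chords.
Total: 54 + 9 + 16 + 48 + 18 = 145.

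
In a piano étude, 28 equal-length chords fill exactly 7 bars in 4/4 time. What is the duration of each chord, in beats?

7 bars × 4 beats/bar = 28 beats total.
28 beats ÷ 28 chords = 1 beats per chord.
(That is a quarter note.)

1 beat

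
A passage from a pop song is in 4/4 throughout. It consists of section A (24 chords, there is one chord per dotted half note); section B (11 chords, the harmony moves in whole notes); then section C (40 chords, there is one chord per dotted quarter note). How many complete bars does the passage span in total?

A: 24 × 3 = 72 beats = 18 bars.
B: 11 × 4 = 44 beats = 11 bars.
C: 40 × 1.5 = 60 beats = 15 bars.
Total: 18 + 11 + 15 = 44 bars.

44 bars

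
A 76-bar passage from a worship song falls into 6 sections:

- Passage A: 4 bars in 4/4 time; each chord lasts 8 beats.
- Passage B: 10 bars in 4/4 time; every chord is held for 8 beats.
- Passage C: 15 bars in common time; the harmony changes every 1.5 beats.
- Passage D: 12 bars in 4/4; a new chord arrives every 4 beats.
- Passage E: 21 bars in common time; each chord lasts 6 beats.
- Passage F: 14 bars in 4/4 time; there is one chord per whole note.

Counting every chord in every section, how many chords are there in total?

A has 16 beats and chords last 8 each, so 2 chords.
B has 40 beats and chords last 8 each, so 5 chords.
C has 60 beats and chords last 1.5 each, so 40 chords.
D has 48 beats and chords last 4 each, so 12 chords.
E has 84 beats and chords last 6 each, so 14 chords.
F has 56 beats and chords last 4 each, so 14 chords.
Total: 2 + 5 + 40 + 12 + 14 + 14 = 87.

87 chords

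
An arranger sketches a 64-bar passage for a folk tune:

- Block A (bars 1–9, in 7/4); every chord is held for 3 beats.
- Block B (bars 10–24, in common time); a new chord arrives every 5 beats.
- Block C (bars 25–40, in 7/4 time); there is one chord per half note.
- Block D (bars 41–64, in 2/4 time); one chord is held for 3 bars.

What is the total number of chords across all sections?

A: 9 bars × 7 beats = 63 beats; 3 beats/chord → 21 chords.
B: 15 bars × 4 beats = 60 beats; 5 beats/chord → 12 chords.
C: 16 bars × 7 beats = 112 beats; 2 beats/chord → 56 chords.
D: 24 bars × 2 beats = 48 beats; 6 beats/chord → 8 chords.
Total: 21 + 12 + 56 + 8 = 97.

97 chords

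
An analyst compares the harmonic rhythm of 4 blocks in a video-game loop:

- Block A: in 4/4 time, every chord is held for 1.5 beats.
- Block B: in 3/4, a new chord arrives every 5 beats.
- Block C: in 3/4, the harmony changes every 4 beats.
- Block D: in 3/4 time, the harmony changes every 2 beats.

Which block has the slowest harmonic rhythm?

A: 4/1.5 = 8/3 chords/bar.
B: 3/5 = 0.6 chords/bar.
C: 3/4 = 0.75 chords/bar.
D: 3/2 = 1.5 chords/bar.
Slowest is B at 0.6 chords/bar.

Block B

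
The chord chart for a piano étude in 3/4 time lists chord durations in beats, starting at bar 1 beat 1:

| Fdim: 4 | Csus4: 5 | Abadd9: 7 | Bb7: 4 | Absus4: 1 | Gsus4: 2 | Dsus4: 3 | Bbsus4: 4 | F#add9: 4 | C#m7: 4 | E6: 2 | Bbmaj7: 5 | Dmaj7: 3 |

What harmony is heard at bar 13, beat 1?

Beat 1 of bar 13 is beat (13−1)×3 + 1 = 37 overall.
Running totals: Fdim ends at 4, Csus4 ends at 9, Abadd9 ends at 16, Bb7 ends at 20, Absus4 ends at 21, Gsus4 ends at 23, Dsus4 ends at 26, Bbsus4 ends at 30, F#add9 ends at 34, C#m7 ends at 38.
Beat 37 falls within C#m7.

C#m7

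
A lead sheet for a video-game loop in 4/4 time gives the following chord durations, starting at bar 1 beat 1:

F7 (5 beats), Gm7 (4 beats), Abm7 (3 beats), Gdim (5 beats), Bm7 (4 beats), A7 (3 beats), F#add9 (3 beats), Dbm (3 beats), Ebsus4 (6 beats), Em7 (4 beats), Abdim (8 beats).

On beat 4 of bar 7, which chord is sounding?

Beat 4 of bar 7 is beat (7−1)×4 + 4 = 28 overall.
Running totals: F7 ends at 5, Gm7 ends at 9, Abm7 ends at 12, Gdim ends at 17, Bm7 ends at 21, A7 ends at 24, F#add9 ends at 27, Dbm ends at 30.
Beat 28 falls within Dbm.

Dbm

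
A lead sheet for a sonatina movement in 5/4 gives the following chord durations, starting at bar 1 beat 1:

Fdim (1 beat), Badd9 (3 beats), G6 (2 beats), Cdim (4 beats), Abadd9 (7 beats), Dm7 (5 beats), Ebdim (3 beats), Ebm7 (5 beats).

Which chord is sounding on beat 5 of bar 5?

Ebdim

Beat 5 of bar 5 is beat (5−1)×5 + 5 = 25 overall.
Running totals: Fdim ends at 1, Badd9 ends at 4, G6 ends at 6, Cdim ends at 10, Abadd9 ends at 17, Dm7 ends at 22, Ebdim ends at 25.
Beat 25 falls within Ebdim.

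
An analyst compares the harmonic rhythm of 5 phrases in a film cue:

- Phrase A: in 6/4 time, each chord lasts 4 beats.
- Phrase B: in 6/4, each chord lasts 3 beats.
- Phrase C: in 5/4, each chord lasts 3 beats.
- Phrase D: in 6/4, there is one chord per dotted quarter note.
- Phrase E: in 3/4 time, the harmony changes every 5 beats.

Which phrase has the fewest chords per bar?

A: 6 beats/bar ÷ 4 beats/chord = 1.5 chords/bar.
B: 6 beats/bar ÷ 3 beats/chord = 2 chords/bar.
C: 5 beats/bar ÷ 3 beats/chord = 5/3 chords/bar.
D: 6 beats/bar ÷ 1.5 beats/chord = 4 chords/bar.
E: 3 beats/bar ÷ 5 beats/chord = 0.6 chords/bar.
Slowest is E at 0.6 chords/bar.

Phrase E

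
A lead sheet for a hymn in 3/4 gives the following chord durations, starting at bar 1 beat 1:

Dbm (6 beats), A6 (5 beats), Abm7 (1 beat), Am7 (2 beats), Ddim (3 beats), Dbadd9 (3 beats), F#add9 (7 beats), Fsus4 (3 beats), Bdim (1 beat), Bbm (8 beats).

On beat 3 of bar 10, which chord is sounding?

Beat 3 of bar 10 is beat (10−1)×3 + 3 = 30 overall.
Running totals: Dbm ends at 6, A6 ends at 11, Abm7 ends at 12, Am7 ends at 14, Ddim ends at 17, Dbadd9 ends at 20, F#add9 ends at 27, Fsus4 ends at 30.
Beat 30 falls within Fsus4.

Fsus4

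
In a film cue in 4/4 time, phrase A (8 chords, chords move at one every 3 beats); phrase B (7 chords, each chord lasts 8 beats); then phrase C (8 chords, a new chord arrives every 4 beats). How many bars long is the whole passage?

28 bars

A: 8 × 3 = 24 beats = 6 bars.
B: 7 × 8 = 56 beats = 14 bars.
C: 8 × 4 = 32 beats = 8 bars.
Total: 6 + 14 + 8 = 28 bars.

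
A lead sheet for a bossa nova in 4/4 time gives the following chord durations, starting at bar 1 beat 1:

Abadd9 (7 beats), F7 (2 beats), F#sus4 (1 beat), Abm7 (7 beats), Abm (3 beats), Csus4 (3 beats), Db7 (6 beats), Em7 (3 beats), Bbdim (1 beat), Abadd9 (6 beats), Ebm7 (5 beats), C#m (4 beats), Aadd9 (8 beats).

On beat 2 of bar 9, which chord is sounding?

Abadd9

Beat 2 of bar 9 is beat (9−1)×4 + 2 = 34 overall.
Running totals: Abadd9 ends at 7, F7 ends at 9, F#sus4 ends at 10, Abm7 ends at 17, Abm ends at 20, Csus4 ends at 23, Db7 ends at 29, Em7 ends at 32, Bbdim ends at 33, Abadd9 ends at 39.
Beat 34 falls within Abadd9.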